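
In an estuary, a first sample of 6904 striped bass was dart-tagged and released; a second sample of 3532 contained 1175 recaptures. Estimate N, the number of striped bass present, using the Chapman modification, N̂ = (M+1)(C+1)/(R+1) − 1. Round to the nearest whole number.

N ≈ 20,743

N̂ = (6904+1)(3532+1)/(1175+1) − 1 = 6905·3533/1176 − 1
= 24395365/1176 − 1 ≈ 20744.4 − 1 ≈ 20743.4 → 20743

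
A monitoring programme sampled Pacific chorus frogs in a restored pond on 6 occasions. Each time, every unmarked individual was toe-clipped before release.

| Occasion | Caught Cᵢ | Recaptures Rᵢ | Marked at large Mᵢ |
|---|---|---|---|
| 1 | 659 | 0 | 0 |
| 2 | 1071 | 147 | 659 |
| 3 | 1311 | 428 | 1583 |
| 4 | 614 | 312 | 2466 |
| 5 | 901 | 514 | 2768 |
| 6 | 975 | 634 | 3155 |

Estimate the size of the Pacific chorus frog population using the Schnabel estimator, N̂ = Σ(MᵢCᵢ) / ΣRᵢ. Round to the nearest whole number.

Σ MᵢCᵢ = 0·659 + 659·1071 + 1583·1311 + 2466·614 + 2768·901 + 3155·975 = 0 + 705789 + 2075313 + 1514124 + 2493968 + 3076125 = 9865319
Σ Rᵢ = 0 + 147 + 428 + 312 + 514 + 634 = 2035
N̂ = 9865319 / 2035 ≈ 4847.8 → 4848

N ≈ 4848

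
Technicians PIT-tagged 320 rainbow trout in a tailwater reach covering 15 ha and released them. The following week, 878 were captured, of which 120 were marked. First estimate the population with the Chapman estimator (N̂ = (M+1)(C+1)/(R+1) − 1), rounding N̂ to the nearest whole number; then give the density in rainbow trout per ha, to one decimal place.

density ≈ 155.4 rainbow trout per ha

N̂ = 321·879/121 − 1 = 282159/121 − 1 ≈ 2330.9 → 2331
Density = N̂ / area = 2331 / 15 ≈ 155.40 → 155.4 per ha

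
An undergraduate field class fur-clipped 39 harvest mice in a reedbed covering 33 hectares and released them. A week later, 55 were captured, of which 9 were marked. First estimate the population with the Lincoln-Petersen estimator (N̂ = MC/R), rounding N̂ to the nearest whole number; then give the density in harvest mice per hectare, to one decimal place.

density ≈ 7.2 harvest mice per hectare

N̂ = 39·55/9 = 2145/9 ≈ 238.3 → 238
Density = N̂ / area = 238 / 33 ≈ 7.21 → 7.2 per hectare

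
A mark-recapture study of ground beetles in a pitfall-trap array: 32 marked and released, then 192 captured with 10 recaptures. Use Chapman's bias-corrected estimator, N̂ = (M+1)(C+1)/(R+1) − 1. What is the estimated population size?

N̂ = (32+1)(192+1)/(10+1) − 1 = 33·193/11 − 1
= 6369/11 − 1 = 579 − 1 = 578

N = 578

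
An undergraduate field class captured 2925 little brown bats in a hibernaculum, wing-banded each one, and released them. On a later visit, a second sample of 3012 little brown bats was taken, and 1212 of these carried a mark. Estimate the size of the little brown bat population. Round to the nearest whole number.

Lincoln-Petersen assumes M/N = R/C, so N = M·C / R.
N = (2925 × 3012) / 1212 = 8810100 / 1212 ≈ 7269.1 → 7269

N ≈ 7269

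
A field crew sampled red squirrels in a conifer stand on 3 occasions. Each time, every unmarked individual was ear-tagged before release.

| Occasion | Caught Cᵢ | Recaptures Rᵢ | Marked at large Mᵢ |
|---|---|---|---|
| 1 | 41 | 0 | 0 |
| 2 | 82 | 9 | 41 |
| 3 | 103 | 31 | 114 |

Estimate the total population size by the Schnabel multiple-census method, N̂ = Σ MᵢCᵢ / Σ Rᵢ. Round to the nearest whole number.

N ≈ 378

Σ MᵢCᵢ = 0·41 + 41·82 + 114·103 = 0 + 3362 + 11742 = 15104
Σ Rᵢ = 0 + 9 + 31 = 40
N̂ = 15104 / 40 ≈ 377.6 → 378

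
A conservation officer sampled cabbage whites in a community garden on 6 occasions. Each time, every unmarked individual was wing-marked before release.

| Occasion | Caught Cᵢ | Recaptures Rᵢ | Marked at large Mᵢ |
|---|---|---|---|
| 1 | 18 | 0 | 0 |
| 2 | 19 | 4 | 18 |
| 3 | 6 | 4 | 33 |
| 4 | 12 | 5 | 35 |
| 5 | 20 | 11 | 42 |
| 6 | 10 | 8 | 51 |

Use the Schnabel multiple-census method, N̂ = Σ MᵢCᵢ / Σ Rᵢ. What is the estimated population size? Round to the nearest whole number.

Σ MᵢCᵢ = 0·18 + 18·19 + 33·6 + 35·12 + 42·20 + 51·10 = 0 + 342 + 198 + 420 + 840 + 510 = 2310
Σ Rᵢ = 0 + 4 + 4 + 5 + 11 + 8 = 32
N̂ = 2310 / 32 ≈ 72.2 → 72

N ≈ 72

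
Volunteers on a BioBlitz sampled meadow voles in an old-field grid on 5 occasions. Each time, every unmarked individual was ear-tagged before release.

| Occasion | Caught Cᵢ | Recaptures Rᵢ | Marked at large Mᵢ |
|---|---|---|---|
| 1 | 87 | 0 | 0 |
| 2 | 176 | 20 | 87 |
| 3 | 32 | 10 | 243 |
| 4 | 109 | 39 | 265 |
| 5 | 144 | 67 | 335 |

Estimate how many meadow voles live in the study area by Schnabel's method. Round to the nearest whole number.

N ≈ 737

Σ MᵢCᵢ = 0·87 + 87·176 + 243·32 + 265·109 + 335·144 = 0 + 15312 + 7776 + 28885 + 48240 = 100213
Σ Rᵢ = 0 + 20 + 10 + 39 + 67 = 136
N̂ = 100213 / 136 ≈ 736.9 → 737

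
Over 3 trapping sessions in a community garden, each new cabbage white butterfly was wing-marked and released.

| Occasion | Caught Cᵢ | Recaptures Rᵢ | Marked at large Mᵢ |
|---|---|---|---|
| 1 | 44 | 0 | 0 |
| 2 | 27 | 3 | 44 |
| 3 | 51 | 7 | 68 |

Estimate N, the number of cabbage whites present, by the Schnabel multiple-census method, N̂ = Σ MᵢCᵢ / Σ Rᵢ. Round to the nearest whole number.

Σ MᵢCᵢ = 0·44 + 44·27 + 68·51 = 0 + 1188 + 3468 = 4656
Σ Rᵢ = 0 + 3 + 7 = 10
N̂ = 4656 / 10 ≈ 465.6 → 466

N ≈ 466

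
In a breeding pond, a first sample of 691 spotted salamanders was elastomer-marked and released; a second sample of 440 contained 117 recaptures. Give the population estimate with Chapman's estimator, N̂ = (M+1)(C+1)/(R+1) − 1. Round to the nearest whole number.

N̂ = (691+1)(440+1)/(117+1) − 1 = 692·441/118 − 1
= 305172/118 − 1 ≈ 2586.2 − 1 ≈ 2585.2 → 2585

N ≈ 2585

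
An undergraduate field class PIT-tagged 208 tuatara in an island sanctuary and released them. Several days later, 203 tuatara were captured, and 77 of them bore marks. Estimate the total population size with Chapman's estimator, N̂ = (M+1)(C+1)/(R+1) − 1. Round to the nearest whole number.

N̂ = (208+1)(203+1)/(77+1) − 1 = 209·204/78 − 1
= 42636/78 − 1 ≈ 546.6 − 1 ≈ 545.6 → 546

N ≈ 546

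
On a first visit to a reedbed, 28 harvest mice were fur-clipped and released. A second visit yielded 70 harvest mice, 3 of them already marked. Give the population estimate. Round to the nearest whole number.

N ≈ 653

N = (28 × 70) / 3 = 1960 / 3 ≈ 653.3 → 653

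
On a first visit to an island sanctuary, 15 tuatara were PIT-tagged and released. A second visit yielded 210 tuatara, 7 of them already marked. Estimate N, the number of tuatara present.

Lincoln-Petersen assumes M/N = R/C, so N = M·C / R.
N = (15 × 210) / 7 = 3150 / 7 = 450

N = 450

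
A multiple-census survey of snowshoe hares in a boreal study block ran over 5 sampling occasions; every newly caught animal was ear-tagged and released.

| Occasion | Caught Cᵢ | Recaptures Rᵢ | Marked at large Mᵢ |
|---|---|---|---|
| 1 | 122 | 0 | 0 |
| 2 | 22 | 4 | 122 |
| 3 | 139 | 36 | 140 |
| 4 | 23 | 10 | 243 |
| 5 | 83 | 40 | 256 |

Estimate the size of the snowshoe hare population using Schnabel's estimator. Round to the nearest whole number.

N ≈ 544

Σ MᵢCᵢ = 0·122 + 122·22 + 140·139 + 243·23 + 256·83 = 0 + 2684 + 19460 + 5589 + 21248 = 48981
Σ Rᵢ = 0 + 4 + 36 + 10 + 40 = 90
N̂ = 48981 / 90 ≈ 544.2 → 544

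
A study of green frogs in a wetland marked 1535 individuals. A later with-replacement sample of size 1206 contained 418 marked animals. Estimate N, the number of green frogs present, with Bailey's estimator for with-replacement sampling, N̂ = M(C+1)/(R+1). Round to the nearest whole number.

N̂ = 1535·(1206+1)/(418+1) = 1535·1207/419 = 1852745/419 ≈ 4421.8 → 4422

N ≈ 4422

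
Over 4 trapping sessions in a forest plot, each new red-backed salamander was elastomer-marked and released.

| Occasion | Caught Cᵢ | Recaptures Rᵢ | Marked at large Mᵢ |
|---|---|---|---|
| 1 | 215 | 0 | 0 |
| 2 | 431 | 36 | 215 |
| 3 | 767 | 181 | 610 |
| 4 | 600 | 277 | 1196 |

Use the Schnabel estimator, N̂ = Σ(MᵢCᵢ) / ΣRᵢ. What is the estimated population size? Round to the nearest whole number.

Σ MᵢCᵢ = 0·215 + 215·431 + 610·767 + 1196·600 = 0 + 92665 + 467870 + 717600 = 1278135
Σ Rᵢ = 0 + 36 + 181 + 277 = 494
N̂ = 1278135 / 494 ≈ 2587.3 → 2587

N ≈ 2587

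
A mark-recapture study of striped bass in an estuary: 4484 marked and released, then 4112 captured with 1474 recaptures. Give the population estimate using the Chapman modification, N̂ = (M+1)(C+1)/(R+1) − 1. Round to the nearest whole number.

N̂ = (4484+1)(4112+1)/(1474+1) − 1 = 4485·4113/1475 − 1
= 18446805/1475 − 1 ≈ 12506.3 − 1 ≈ 12505.3 → 12505

N ≈ 12,505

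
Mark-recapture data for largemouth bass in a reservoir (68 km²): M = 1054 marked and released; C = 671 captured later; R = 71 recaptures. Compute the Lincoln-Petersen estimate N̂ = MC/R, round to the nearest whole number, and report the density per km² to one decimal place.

N̂ = 1054·671/71 = 707234/71 ≈ 9961.0 → 9961
Density = N̂ / area = 9961 / 68 ≈ 146.49 → 146.5 per km²

density ≈ 146.5 largemouth bass per km²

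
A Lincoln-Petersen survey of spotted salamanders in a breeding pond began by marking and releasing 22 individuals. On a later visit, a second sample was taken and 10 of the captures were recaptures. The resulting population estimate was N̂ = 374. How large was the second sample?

C = 170

From N = M·C/R: C = N·R / M = 374·10 / 22 = 3740 / 22 = 170.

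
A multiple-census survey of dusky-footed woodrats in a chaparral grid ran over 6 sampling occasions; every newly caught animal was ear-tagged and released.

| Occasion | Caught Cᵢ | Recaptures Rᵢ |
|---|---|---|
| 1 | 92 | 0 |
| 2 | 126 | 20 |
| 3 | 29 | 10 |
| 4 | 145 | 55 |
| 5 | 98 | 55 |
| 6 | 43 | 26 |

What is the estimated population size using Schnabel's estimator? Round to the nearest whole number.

Marked at large before each occasion: Mᵢ = Σⱼ<ᵢ (Cⱼ − Rⱼ) → M1=0, M2=92, M3=198, M4=217, M5=307, M6=350
Σ MᵢCᵢ = 0·92 + 92·126 + 198·29 + 217·145 + 307·98 + 350·43 = 0 + 11592 + 5742 + 31465 + 30086 + 15050 = 93935
Σ Rᵢ = 0 + 20 + 10 + 55 + 55 + 26 = 166
N̂ = 93935 / 166 ≈ 565.9 → 566

N ≈ 566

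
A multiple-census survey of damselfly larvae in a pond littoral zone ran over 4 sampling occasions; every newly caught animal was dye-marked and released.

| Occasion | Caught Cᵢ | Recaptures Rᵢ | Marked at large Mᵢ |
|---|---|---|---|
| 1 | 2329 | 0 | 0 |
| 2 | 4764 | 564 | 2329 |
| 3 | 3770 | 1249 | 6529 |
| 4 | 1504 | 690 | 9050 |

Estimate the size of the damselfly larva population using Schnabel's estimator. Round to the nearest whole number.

N ≈ 19,705

Σ MᵢCᵢ = 0·2329 + 2329·4764 + 6529·3770 + 9050·1504 = 0 + 11095356 + 24614330 + 13611200 = 49320886
Σ Rᵢ = 0 + 564 + 1249 + 690 = 2503
N̂ = 49320886 / 2503 ≈ 19704.7 → 19705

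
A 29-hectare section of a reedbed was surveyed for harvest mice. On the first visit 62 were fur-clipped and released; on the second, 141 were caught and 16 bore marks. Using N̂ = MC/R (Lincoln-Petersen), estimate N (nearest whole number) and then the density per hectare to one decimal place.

N̂ = 62·141/16 = 8742/16 ≈ 546.4 → 546
Density = N̂ / area = 546 / 29 ≈ 18.83 → 18.8 per hectare

density ≈ 18.8 harvest mice per hectare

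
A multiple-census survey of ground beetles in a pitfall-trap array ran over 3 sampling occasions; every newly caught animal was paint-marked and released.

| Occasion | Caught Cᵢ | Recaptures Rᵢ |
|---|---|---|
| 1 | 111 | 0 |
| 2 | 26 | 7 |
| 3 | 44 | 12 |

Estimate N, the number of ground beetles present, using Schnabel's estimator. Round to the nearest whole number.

Marked at large before each occasion: Mᵢ = Σⱼ<ᵢ (Cⱼ − Rⱼ) → M1=0, M2=111, M3=130
Σ MᵢCᵢ = 0·111 + 111·26 + 130·44 = 0 + 2886 + 5720 = 8606
Σ Rᵢ = 0 + 7 + 12 = 19
N̂ = 8606 / 19 ≈ 452.9 → 453

N ≈ 453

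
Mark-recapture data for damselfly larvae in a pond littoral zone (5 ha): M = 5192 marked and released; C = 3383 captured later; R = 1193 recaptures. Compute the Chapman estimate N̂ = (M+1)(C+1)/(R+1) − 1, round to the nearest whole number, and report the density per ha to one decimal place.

density ≈ 2943.4 damselfly larvae per ha

N̂ = 5193·3384/1194 − 1 = 17573112/1194 − 1 ≈ 14716.8 → 14717
Density = N̂ / area = 14717 / 5 ≈ 2943.40 → 2943.4 per ha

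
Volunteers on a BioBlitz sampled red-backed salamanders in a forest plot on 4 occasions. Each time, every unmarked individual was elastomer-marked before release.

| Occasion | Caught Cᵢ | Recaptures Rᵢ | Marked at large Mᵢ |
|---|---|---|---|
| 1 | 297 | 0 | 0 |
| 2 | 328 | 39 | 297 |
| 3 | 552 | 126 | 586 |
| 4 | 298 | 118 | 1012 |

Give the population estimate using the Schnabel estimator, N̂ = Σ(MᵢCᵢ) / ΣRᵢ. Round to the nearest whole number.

N ≈ 2553

Σ MᵢCᵢ = 0·297 + 297·328 + 586·552 + 1012·298 = 0 + 97416 + 323472 + 301576 = 722464
Σ Rᵢ = 0 + 39 + 126 + 118 = 283
N̂ = 722464 / 283 ≈ 2552.9 → 2553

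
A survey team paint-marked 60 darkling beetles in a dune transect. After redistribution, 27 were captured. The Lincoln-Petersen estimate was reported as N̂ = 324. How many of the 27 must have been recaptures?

From N = M·C/R: R = M·C / N = 60·27 / 324 = 1620 / 324 = 5.

R = 5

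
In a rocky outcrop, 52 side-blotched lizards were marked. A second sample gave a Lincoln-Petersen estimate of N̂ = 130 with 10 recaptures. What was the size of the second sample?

From N = M·C/R: C = N·R / M = 130·10 / 52 = 1300 / 52 = 25.

C = 25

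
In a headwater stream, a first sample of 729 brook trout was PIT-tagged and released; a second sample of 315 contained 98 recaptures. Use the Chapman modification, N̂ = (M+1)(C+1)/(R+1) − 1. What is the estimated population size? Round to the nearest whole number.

N̂ = (729+1)(315+1)/(98+1) − 1 = 730·316/99 − 1
= 230680/99 − 1 ≈ 2330.1 − 1 ≈ 2329.1 → 2329

N ≈ 2329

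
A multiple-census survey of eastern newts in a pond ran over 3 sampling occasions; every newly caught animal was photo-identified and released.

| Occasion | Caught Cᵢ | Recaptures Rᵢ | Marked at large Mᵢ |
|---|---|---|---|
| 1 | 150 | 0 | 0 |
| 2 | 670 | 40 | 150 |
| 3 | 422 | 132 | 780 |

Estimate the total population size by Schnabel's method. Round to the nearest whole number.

N ≈ 2498

Σ MᵢCᵢ = 0·150 + 150·670 + 780·422 = 0 + 100500 + 329160 = 429660
Σ Rᵢ = 0 + 40 + 132 = 172
N̂ = 429660 / 172 ≈ 2498.0 → 2498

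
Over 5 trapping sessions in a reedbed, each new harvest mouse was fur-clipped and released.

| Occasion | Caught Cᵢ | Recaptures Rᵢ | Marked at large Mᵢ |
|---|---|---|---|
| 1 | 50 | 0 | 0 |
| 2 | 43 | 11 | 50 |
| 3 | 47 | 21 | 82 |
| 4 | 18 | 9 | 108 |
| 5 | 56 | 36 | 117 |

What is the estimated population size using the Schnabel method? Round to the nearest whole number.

N ≈ 188

Σ MᵢCᵢ = 0·50 + 50·43 + 82·47 + 108·18 + 117·56 = 0 + 2150 + 3854 + 1944 + 6552 = 14500
Σ Rᵢ = 0 + 11 + 21 + 9 + 36 = 77
N̂ = 14500 / 77 ≈ 188.3 → 188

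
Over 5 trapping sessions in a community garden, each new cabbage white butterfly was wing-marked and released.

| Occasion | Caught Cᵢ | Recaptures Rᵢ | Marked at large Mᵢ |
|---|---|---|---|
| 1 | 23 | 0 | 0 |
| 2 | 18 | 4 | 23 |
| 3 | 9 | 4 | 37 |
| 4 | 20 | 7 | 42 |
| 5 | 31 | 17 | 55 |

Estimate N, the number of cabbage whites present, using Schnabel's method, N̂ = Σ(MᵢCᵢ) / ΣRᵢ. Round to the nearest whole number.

Σ MᵢCᵢ = 0·23 + 23·18 + 37·9 + 42·20 + 55·31 = 0 + 414 + 333 + 840 + 1705 = 3292
Σ Rᵢ = 0 + 4 + 4 + 7 + 17 = 32
N̂ = 3292 / 32 ≈ 102.9 → 103

N ≈ 103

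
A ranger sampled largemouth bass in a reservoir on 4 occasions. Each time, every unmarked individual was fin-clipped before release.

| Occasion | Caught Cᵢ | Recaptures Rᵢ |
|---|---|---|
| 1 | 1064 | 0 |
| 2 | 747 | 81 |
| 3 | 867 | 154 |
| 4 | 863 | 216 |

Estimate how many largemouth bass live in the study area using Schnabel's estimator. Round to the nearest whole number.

Marked at large before each occasion: Mᵢ = Σⱼ<ᵢ (Cⱼ − Rⱼ) → M1=0, M2=1064, M3=1730, M4=2443
Σ MᵢCᵢ = 0·1064 + 1064·747 + 1730·867 + 2443·863 = 0 + 794808 + 1499910 + 2108309 = 4403027
Σ Rᵢ = 0 + 81 + 154 + 216 = 451
N̂ = 4403027 / 451 ≈ 9762.8 → 9763

N ≈ 9763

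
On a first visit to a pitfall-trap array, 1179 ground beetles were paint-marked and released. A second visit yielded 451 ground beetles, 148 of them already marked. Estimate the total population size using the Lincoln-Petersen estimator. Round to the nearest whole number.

N = (1179 × 451) / 148 = 531729 / 148 ≈ 3592.8 → 3593

N ≈ 3593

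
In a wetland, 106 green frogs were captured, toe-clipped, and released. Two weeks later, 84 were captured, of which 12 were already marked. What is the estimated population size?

N = 742

N = (106 × 84) / 12 = 8904 / 12 = 742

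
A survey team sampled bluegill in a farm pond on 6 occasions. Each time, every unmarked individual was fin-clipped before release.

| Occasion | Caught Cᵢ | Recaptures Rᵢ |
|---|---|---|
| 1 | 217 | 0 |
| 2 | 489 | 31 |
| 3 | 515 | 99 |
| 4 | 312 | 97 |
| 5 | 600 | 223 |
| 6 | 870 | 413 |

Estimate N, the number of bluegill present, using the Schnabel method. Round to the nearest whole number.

N ≈ 3525

Marked at large before each occasion: Mᵢ = Σⱼ<ᵢ (Cⱼ − Rⱼ) → M1=0, M2=217, M3=675, M4=1091, M5=1306, M6=1683
Σ MᵢCᵢ = 0·217 + 217·489 + 675·515 + 1091·312 + 1306·600 + 1683·870 = 0 + 106113 + 347625 + 340392 + 783600 + 1464210 = 3041940
Σ Rᵢ = 0 + 31 + 99 + 97 + 223 + 413 = 863
N̂ = 3041940 / 863 ≈ 3524.8 → 3525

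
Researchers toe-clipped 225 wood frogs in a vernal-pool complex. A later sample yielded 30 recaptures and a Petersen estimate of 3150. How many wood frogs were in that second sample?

From N = M·C/R: C = N·R / M = 3150·30 / 225 = 94500 / 225 = 420.

C = 420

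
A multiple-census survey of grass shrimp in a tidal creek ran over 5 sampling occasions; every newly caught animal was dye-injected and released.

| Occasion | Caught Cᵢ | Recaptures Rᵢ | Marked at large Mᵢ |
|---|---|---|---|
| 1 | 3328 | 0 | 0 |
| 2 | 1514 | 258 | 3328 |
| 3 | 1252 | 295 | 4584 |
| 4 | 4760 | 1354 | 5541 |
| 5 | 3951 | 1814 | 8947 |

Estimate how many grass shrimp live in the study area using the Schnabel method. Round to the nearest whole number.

N ≈ 19,485

Σ MᵢCᵢ = 0·3328 + 3328·1514 + 4584·1252 + 5541·4760 + 8947·3951 = 0 + 5038592 + 5739168 + 26375160 + 35349597 = 72502517
Σ Rᵢ = 0 + 258 + 295 + 1354 + 1814 = 3721
N̂ = 72502517 / 3721 ≈ 19484.7 → 19485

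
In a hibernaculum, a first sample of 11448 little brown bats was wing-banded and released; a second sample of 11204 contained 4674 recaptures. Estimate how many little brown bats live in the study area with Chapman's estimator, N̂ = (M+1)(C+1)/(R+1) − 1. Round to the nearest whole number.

N ≈ 27,440

N̂ = (11448+1)(11204+1)/(4674+1) − 1 = 11449·11205/4675 − 1
= 128286045/4675 − 1 ≈ 27440.9 − 1 ≈ 27439.9 → 27440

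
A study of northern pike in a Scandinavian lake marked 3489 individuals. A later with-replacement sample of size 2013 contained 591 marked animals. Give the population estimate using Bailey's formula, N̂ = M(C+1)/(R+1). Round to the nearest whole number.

N ≈ 11,870

N̂ = 3489·(2013+1)/(591+1) = 3489·2014/592 = 7026846/592 ≈ 11869.7 → 11870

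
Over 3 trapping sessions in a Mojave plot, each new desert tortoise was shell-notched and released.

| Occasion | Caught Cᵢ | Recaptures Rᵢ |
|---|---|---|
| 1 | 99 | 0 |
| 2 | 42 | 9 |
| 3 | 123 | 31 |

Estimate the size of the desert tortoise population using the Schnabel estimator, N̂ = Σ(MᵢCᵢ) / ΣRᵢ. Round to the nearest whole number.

Marked at large before each occasion: Mᵢ = Σⱼ<ᵢ (Cⱼ − Rⱼ) → M1=0, M2=99, M3=132
Σ MᵢCᵢ = 0·99 + 99·42 + 132·123 = 0 + 4158 + 16236 = 20394
Σ Rᵢ = 0 + 9 + 31 = 40
N̂ = 20394 / 40 ≈ 509.9 → 510

N ≈ 510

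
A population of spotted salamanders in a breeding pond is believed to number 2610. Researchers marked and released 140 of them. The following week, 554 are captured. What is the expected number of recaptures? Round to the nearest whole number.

expected recaptures ≈ 30

The marked fraction of the population is 140/2610, so in a sample of 554 expect C·(M/N) marked.
E[R] = 140 × 554 / 2610 = 77560 / 2610 ≈ 29.7 → 30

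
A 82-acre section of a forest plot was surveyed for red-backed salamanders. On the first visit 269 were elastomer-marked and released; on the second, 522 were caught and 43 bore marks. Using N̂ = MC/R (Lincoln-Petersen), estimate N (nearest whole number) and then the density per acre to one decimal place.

density ≈ 39.8 red-backed salamanders per acre

N̂ = 269·522/43 = 140418/43 ≈ 3265.5 → 3266
Density = N̂ / area = 3266 / 82 ≈ 39.83 → 39.8 per acre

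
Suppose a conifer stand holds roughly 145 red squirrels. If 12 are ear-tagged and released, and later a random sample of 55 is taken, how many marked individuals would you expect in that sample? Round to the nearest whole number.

Expected recaptures E[R] = M·C / N.
E[R] = 12 × 55 / 145 = 660 / 145 ≈ 4.6 → 5

expected recaptures ≈ 5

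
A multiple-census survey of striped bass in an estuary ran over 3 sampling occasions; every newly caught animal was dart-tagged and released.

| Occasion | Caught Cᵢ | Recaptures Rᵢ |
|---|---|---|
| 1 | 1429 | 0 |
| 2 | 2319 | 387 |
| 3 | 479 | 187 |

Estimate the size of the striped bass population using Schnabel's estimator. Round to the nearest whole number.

N ≈ 8578

Marked at large before each occasion: Mᵢ = Σⱼ<ᵢ (Cⱼ − Rⱼ) → M1=0, M2=1429, M3=3361
Σ MᵢCᵢ = 0·1429 + 1429·2319 + 3361·479 = 0 + 3313851 + 1609919 = 4923770
Σ Rᵢ = 0 + 387 + 187 = 574
N̂ = 4923770 / 574 ≈ 8578.0 → 8578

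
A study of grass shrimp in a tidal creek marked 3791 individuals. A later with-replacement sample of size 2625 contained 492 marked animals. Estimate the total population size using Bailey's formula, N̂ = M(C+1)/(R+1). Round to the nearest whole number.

N̂ = 3791·(2625+1)/(492+1) = 3791·2626/493 = 9955166/493 ≈ 20193.0 → 20193

N ≈ 20,193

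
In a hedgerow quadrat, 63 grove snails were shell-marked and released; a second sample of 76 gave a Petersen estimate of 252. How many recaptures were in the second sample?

From N = M·C/R: R = M·C / N = 63·76 / 252 = 4788 / 252 = 19.

R = 19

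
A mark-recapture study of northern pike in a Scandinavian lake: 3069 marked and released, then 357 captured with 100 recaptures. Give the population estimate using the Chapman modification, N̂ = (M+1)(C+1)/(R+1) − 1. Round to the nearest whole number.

N ≈ 10,881

N̂ = (3069+1)(357+1)/(100+1) − 1 = 3070·358/101 − 1
= 1099060/101 − 1 ≈ 10881.8 − 1 ≈ 10880.8 → 10881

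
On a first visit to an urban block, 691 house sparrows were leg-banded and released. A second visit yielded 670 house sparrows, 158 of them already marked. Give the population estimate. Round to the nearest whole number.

The marked fraction in the recapture sample should equal the marked fraction in the population: 158/670 = 691/N.
N = (691 × 670) / 158 = 462970 / 158 ≈ 2930.2 → 2930

N ≈ 2930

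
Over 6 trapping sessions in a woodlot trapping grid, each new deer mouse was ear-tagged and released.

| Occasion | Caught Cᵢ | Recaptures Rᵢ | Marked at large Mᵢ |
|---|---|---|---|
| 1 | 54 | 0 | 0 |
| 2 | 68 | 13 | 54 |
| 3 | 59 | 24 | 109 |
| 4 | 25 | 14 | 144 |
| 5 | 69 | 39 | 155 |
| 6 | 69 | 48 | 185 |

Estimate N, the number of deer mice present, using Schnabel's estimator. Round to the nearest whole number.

N ≈ 269

Σ MᵢCᵢ = 0·54 + 54·68 + 109·59 + 144·25 + 155·69 + 185·69 = 0 + 3672 + 6431 + 3600 + 10695 + 12765 = 37163
Σ Rᵢ = 0 + 13 + 24 + 14 + 39 + 48 = 138
N̂ = 37163 / 138 ≈ 269.3 → 269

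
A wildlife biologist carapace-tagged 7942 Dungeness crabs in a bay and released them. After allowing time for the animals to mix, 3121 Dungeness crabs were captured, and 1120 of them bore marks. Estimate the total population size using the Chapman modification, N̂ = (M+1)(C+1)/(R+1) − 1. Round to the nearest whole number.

N ≈ 22,120

N̂ = (7942+1)(3121+1)/(1120+1) − 1 = 7943·3122/1121 − 1
= 24798046/1121 − 1 ≈ 22121.4 − 1 ≈ 22120.4 → 22120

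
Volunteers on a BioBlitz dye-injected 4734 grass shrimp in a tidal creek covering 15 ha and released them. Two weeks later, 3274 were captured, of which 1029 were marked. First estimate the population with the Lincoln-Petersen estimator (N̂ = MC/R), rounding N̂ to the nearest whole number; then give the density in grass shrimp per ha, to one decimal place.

N̂ = 4734·3274/1029 = 15499116/1029 ≈ 15062.3 → 15062
Density = N̂ / area = 15062 / 15 ≈ 1004.13 → 1004.1 per ha

density ≈ 1004.1 grass shrimp per ha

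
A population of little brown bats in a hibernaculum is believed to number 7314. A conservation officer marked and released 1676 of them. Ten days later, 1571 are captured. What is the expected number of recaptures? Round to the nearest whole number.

expected recaptures ≈ 360

Expected recaptures E[R] = M·C / N.
E[R] = 1676 × 1571 / 7314 = 2632996 / 7314 ≈ 360.0 → 360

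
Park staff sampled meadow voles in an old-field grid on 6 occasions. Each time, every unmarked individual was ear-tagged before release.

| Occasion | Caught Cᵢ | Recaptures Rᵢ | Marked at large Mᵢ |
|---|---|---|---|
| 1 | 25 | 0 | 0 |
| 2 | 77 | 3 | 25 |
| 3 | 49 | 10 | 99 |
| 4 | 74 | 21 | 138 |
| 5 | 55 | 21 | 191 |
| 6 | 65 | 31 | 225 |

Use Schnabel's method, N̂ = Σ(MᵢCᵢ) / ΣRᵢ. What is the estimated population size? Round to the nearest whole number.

Σ MᵢCᵢ = 0·25 + 25·77 + 99·49 + 138·74 + 191·55 + 225·65 = 0 + 1925 + 4851 + 10212 + 10505 + 14625 = 42118
Σ Rᵢ = 0 + 3 + 10 + 21 + 21 + 31 = 86
N̂ = 42118 / 86 ≈ 489.7 → 490

N ≈ 490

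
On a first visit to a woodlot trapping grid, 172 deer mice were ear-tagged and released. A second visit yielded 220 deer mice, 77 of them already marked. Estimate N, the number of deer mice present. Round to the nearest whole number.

N ≈ 491

N = (172 × 220) / 77 = 37840 / 77 ≈ 491.4 → 491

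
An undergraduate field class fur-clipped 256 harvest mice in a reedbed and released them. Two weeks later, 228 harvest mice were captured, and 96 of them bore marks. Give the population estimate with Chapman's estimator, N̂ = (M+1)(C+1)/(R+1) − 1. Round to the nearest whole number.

N ≈ 606

N̂ = (256+1)(228+1)/(96+1) − 1 = 257·229/97 − 1
= 58853/97 − 1 ≈ 606.7 − 1 ≈ 605.7 → 606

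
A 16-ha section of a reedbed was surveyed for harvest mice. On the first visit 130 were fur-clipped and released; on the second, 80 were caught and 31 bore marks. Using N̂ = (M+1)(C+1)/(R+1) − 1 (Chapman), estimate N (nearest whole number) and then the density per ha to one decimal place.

N̂ = 131·81/32 − 1 = 10611/32 − 1 ≈ 330.6 → 331
Density = N̂ / area = 331 / 16 ≈ 20.69 → 20.7 per ha

density ≈ 20.7 harvest mice per ha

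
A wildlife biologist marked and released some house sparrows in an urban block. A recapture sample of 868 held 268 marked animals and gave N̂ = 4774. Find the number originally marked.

From N = M·C/R: M = N·R / C = 4774·268 / 868 = 1279432 / 868 = 1474.

M = 1474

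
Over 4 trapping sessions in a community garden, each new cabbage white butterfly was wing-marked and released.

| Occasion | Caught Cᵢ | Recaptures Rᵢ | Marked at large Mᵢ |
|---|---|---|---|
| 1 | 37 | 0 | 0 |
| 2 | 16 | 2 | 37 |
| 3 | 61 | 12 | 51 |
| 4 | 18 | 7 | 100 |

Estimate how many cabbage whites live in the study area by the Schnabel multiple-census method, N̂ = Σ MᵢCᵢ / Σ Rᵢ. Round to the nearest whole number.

N ≈ 262

Σ MᵢCᵢ = 0·37 + 37·16 + 51·61 + 100·18 = 0 + 592 + 3111 + 1800 = 5503
Σ Rᵢ = 0 + 2 + 12 + 7 = 21
N̂ = 5503 / 21 ≈ 262.0 → 262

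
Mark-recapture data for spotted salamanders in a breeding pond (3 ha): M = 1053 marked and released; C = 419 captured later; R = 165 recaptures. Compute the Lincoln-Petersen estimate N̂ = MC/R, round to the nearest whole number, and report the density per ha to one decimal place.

density ≈ 891.3 spotted salamanders per ha

N̂ = 1053·419/165 = 441207/165 ≈ 2674.0 → 2674
Density = N̂ / area = 2674 / 3 ≈ 891.33 → 891.3 per ha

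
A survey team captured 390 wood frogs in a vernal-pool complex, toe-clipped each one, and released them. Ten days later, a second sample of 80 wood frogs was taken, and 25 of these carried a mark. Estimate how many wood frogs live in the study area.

N = (390 × 80) / 25 = 31200 / 25 = 1248

N = 1248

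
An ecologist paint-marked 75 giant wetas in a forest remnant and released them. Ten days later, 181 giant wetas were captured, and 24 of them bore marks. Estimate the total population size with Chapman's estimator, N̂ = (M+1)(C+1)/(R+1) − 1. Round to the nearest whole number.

N ≈ 552

N̂ = (75+1)(181+1)/(24+1) − 1 = 76·182/25 − 1
= 13832/25 − 1 ≈ 553.3 − 1 ≈ 552.3 → 552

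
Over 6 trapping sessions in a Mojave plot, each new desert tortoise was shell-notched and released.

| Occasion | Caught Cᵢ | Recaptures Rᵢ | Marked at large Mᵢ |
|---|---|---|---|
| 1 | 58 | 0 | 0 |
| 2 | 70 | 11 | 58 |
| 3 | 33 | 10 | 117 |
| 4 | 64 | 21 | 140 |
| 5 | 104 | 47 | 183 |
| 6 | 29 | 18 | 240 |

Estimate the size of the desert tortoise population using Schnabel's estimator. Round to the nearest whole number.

Σ MᵢCᵢ = 0·58 + 58·70 + 117·33 + 140·64 + 183·104 + 240·29 = 0 + 4060 + 3861 + 8960 + 19032 + 6960 = 42873
Σ Rᵢ = 0 + 11 + 10 + 21 + 47 + 18 = 107
N̂ = 42873 / 107 ≈ 400.7 → 401

N ≈ 401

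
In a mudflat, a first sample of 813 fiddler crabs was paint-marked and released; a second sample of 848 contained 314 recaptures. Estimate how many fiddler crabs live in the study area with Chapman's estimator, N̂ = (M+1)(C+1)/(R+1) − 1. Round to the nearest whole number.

N̂ = (813+1)(848+1)/(314+1) − 1 = 814·849/315 − 1
= 691086/315 − 1 ≈ 2193.9 − 1 ≈ 2192.9 → 2193

N ≈ 2193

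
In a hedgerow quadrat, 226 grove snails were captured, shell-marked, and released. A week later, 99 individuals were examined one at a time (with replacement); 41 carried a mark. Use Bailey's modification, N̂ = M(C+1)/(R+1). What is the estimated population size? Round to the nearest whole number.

N̂ = 226·(99+1)/(41+1) = 226·100/42 = 22600/42 ≈ 538.1 → 538

N ≈ 538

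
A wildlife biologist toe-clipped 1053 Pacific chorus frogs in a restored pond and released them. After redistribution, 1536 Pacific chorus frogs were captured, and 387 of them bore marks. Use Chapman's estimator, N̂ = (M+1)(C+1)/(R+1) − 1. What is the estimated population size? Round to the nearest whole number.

N̂ = (1053+1)(1536+1)/(387+1) − 1 = 1054·1537/388 − 1
= 1619998/388 − 1 ≈ 4175.3 − 1 ≈ 4174.3 → 4174

N ≈ 4174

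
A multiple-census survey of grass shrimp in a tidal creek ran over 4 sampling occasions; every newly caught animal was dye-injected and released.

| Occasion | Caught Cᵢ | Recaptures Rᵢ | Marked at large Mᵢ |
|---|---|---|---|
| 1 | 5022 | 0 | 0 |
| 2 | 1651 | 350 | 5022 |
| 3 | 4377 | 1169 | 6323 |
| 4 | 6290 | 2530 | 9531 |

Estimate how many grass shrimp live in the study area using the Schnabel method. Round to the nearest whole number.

N ≈ 23,689

Σ MᵢCᵢ = 0·5022 + 5022·1651 + 6323·4377 + 9531·6290 = 0 + 8291322 + 27675771 + 59949990 = 95917083
Σ Rᵢ = 0 + 350 + 1169 + 2530 = 4049
N̂ = 95917083 / 4049 ≈ 23689.1 → 23689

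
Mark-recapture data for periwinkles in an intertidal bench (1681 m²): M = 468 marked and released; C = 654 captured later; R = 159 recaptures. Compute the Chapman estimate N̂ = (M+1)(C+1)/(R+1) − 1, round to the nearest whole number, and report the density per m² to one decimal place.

density ≈ 1.1 periwinkles per m²

N̂ = 469·655/160 − 1 = 307195/160 − 1 ≈ 1919.0 → 1919
Density = N̂ / area = 1919 / 1681 ≈ 1.14 → 1.1 per m²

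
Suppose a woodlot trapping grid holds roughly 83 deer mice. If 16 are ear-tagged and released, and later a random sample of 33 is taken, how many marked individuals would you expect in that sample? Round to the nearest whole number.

expected recaptures ≈ 6

The marked fraction of the population is 16/83, so in a sample of 33 expect C·(M/N) marked.
E[R] = 16 × 33 / 83 = 528 / 83 ≈ 6.4 → 6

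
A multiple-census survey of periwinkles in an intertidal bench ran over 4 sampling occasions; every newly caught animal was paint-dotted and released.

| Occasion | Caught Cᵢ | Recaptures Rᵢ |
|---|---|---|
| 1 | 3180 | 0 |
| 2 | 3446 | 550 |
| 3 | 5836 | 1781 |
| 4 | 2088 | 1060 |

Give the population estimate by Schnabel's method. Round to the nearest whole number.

N ≈ 19,927

Marked at large before each occasion: Mᵢ = Σⱼ<ᵢ (Cⱼ − Rⱼ) → M1=0, M2=3180, M3=6076, M4=10131
Σ MᵢCᵢ = 0·3180 + 3180·3446 + 6076·5836 + 10131·2088 = 0 + 10958280 + 35459536 + 21153528 = 67571344
Σ Rᵢ = 0 + 550 + 1781 + 1060 = 3391
N̂ = 67571344 / 3391 ≈ 19926.7 → 19927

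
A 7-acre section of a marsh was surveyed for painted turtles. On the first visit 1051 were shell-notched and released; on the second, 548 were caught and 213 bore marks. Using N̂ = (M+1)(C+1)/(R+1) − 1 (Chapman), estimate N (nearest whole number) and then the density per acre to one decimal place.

density ≈ 385.4 painted turtles per acre

N̂ = 1052·549/214 − 1 = 577548/214 − 1 ≈ 2697.8 → 2698
Density = N̂ / area = 2698 / 7 ≈ 385.43 → 385.4 per acre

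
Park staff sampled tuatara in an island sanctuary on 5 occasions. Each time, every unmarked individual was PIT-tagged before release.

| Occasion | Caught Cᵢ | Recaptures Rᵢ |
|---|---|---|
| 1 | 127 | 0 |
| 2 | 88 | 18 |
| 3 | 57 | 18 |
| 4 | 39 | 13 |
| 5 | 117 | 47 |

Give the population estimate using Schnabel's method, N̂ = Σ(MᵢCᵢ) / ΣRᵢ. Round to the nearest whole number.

Marked at large before each occasion: Mᵢ = Σⱼ<ᵢ (Cⱼ − Rⱼ) → M1=0, M2=127, M3=197, M4=236, M5=262
Σ MᵢCᵢ = 0·127 + 127·88 + 197·57 + 236·39 + 262·117 = 0 + 11176 + 11229 + 9204 + 30654 = 62263
Σ Rᵢ = 0 + 18 + 18 + 13 + 47 = 96
N̂ = 62263 / 96 ≈ 648.6 → 649

N ≈ 649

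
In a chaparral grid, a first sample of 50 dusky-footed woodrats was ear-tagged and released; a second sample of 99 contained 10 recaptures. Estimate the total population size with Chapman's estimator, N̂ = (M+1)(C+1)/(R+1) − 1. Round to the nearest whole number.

N ≈ 463

N̂ = (50+1)(99+1)/(10+1) − 1 = 51·100/11 − 1
= 5100/11 − 1 ≈ 463.6 − 1 ≈ 462.6 → 463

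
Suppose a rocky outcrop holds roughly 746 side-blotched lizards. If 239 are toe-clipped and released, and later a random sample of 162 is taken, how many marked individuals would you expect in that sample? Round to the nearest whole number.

expected recaptures ≈ 52

The marked fraction of the population is 239/746, so in a sample of 162 expect C·(M/N) marked.
E[R] = 239 × 162 / 746 = 38718 / 746 ≈ 51.9 → 52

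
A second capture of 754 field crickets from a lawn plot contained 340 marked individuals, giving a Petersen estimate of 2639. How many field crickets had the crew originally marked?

M = 1190

From N = M·C/R: M = N·R / C = 2639·340 / 754 = 897260 / 754 = 1190.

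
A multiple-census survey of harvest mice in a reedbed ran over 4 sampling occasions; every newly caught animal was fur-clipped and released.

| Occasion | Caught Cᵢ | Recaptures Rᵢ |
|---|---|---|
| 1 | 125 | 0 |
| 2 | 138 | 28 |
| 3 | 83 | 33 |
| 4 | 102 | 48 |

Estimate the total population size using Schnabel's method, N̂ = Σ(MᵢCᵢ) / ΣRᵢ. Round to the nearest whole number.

N ≈ 604

Marked at large before each occasion: Mᵢ = Σⱼ<ᵢ (Cⱼ − Rⱼ) → M1=0, M2=125, M3=235, M4=285
Σ MᵢCᵢ = 0·125 + 125·138 + 235·83 + 285·102 = 0 + 17250 + 19505 + 29070 = 65825
Σ Rᵢ = 0 + 28 + 33 + 48 = 109
N̂ = 65825 / 109 ≈ 603.9 → 604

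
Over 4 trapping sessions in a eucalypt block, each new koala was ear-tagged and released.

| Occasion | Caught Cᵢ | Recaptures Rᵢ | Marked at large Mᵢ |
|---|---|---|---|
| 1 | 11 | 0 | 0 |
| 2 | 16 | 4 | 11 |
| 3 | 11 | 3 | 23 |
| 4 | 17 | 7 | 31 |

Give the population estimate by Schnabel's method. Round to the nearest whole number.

Σ MᵢCᵢ = 0·11 + 11·16 + 23·11 + 31·17 = 0 + 176 + 253 + 527 = 956
Σ Rᵢ = 0 + 4 + 3 + 7 = 14
N̂ = 956 / 14 ≈ 68.3 → 68

N ≈ 68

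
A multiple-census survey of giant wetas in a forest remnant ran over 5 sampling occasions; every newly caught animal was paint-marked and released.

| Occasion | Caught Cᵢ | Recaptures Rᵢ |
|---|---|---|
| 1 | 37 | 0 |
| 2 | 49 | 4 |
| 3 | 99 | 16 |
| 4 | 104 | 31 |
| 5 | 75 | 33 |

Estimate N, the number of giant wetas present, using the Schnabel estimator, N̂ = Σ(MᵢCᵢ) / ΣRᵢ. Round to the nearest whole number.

N ≈ 535

Marked at large before each occasion: Mᵢ = Σⱼ<ᵢ (Cⱼ − Rⱼ) → M1=0, M2=37, M3=82, M4=165, M5=238
Σ MᵢCᵢ = 0·37 + 37·49 + 82·99 + 165·104 + 238·75 = 0 + 1813 + 8118 + 17160 + 17850 = 44941
Σ Rᵢ = 0 + 4 + 16 + 31 + 33 = 84
N̂ = 44941 / 84 ≈ 535.0 → 535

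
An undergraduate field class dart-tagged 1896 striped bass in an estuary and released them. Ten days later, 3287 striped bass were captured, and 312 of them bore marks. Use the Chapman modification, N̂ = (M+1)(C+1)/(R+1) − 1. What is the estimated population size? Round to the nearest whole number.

N ≈ 19,927

N̂ = (1896+1)(3287+1)/(312+1) − 1 = 1897·3288/313 − 1
= 6237336/313 − 1 ≈ 19927.6 − 1 ≈ 19926.6 → 19927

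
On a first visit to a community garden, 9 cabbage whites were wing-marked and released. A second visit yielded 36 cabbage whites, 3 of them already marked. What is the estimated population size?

N = 108

If marked individuals mix randomly, R/C ≈ M/N, giving N ≈ M·C/R.
N = (9 × 36) / 3 = 324 / 3 = 108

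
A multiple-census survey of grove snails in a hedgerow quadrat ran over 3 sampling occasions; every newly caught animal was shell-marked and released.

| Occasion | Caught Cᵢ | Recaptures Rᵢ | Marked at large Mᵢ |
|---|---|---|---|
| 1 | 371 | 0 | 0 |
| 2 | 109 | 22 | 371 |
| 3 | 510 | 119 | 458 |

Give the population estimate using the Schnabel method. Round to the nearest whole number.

Σ MᵢCᵢ = 0·371 + 371·109 + 458·510 = 0 + 40439 + 233580 = 274019
Σ Rᵢ = 0 + 22 + 119 = 141
N̂ = 274019 / 141 ≈ 1943.4 → 1943

N ≈ 1943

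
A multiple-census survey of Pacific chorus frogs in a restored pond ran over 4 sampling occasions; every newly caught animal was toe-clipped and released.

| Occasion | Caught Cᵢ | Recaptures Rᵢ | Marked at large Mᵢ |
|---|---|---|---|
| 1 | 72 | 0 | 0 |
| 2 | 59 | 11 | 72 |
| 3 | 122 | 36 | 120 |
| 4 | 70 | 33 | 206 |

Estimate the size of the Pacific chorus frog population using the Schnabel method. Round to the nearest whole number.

Σ MᵢCᵢ = 0·72 + 72·59 + 120·122 + 206·70 = 0 + 4248 + 14640 + 14420 = 33308
Σ Rᵢ = 0 + 11 + 36 + 33 = 80
N̂ = 33308 / 80 ≈ 416.4 → 416

N ≈ 416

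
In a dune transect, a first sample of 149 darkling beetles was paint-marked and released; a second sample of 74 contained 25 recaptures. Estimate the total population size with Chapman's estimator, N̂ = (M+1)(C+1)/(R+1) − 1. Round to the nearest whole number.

N̂ = (149+1)(74+1)/(25+1) − 1 = 150·75/26 − 1
= 11250/26 − 1 ≈ 432.7 − 1 ≈ 431.7 → 432

N ≈ 432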